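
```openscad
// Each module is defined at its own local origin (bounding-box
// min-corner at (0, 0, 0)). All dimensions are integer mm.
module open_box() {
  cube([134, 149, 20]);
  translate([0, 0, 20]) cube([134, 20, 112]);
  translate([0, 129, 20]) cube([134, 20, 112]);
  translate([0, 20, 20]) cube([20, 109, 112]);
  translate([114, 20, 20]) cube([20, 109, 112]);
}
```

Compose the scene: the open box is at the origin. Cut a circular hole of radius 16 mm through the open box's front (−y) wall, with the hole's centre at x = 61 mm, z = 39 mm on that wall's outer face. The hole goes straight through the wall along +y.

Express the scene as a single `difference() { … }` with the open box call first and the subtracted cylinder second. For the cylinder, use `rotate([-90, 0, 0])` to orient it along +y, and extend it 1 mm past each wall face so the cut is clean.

difference() {
  open_box();
  translate([61, -1, 39]) rotate([-90, 0, 0]) cylinder(h = 22, r = 16);
}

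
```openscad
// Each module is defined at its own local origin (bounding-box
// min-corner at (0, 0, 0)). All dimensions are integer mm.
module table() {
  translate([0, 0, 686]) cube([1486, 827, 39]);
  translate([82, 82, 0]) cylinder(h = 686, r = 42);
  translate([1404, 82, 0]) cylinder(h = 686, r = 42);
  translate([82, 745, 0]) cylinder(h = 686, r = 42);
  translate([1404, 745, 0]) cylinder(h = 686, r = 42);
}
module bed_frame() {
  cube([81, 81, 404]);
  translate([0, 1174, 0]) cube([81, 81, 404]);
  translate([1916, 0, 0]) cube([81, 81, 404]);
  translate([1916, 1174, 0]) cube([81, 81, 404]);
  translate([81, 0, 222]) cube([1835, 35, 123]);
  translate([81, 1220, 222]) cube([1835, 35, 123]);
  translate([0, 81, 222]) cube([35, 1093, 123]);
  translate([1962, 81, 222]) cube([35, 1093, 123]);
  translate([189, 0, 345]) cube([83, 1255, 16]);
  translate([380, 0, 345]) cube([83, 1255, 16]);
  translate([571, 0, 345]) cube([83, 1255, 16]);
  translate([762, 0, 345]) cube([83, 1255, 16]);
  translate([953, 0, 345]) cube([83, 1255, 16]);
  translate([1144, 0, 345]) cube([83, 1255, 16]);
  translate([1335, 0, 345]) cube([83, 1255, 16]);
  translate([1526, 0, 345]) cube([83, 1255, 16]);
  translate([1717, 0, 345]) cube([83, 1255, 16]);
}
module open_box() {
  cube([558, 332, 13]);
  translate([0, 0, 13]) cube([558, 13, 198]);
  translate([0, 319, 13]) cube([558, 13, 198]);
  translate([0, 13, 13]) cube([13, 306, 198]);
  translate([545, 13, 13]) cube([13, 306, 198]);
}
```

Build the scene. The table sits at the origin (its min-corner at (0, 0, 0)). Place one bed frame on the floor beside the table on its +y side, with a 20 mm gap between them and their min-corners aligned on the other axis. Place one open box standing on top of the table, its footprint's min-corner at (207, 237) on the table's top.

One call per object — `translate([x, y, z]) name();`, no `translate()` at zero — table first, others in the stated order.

table();
translate([0, 847, 0]) bed_frame();
translate([207, 237, 725]) open_box();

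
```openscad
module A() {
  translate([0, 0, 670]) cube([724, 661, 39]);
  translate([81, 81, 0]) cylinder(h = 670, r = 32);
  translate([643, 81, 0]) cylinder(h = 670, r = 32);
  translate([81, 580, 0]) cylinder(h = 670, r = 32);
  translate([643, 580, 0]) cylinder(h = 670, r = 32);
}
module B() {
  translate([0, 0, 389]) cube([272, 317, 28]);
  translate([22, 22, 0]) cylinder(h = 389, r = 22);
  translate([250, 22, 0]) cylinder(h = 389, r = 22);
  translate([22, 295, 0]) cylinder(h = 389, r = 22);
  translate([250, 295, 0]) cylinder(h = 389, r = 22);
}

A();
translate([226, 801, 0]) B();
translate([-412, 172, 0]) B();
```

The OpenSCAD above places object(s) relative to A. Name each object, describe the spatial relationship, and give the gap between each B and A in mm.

A is a table. B is a stool. Two stools sit around the table at the +y, −x sides. The gap between each stool and the table is 140 mm.

Each stool's nearest face is 140 mm from the table's bounding box.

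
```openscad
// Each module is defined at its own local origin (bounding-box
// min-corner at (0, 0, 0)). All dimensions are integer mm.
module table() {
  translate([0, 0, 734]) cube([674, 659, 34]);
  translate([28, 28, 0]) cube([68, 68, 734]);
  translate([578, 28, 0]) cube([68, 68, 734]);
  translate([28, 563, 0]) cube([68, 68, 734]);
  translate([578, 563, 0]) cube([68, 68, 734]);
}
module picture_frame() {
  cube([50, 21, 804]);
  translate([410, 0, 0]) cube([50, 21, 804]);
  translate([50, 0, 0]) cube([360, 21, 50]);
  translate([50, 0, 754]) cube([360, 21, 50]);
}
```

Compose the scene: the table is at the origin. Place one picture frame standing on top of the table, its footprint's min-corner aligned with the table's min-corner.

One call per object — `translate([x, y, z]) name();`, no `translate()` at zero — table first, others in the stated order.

table();
translate([0, 0, 768]) picture_frame();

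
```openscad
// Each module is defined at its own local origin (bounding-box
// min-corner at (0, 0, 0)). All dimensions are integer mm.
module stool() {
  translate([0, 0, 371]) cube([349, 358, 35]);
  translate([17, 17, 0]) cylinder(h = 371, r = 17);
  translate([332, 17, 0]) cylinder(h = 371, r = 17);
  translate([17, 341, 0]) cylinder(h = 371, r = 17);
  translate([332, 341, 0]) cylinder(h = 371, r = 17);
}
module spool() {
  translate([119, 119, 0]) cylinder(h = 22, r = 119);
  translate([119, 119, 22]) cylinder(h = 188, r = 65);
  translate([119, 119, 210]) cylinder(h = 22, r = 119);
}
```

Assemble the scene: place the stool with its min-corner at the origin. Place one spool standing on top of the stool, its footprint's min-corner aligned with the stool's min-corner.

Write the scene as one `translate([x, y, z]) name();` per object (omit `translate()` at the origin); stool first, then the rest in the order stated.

stool();
translate([0, 0, 406]) spool();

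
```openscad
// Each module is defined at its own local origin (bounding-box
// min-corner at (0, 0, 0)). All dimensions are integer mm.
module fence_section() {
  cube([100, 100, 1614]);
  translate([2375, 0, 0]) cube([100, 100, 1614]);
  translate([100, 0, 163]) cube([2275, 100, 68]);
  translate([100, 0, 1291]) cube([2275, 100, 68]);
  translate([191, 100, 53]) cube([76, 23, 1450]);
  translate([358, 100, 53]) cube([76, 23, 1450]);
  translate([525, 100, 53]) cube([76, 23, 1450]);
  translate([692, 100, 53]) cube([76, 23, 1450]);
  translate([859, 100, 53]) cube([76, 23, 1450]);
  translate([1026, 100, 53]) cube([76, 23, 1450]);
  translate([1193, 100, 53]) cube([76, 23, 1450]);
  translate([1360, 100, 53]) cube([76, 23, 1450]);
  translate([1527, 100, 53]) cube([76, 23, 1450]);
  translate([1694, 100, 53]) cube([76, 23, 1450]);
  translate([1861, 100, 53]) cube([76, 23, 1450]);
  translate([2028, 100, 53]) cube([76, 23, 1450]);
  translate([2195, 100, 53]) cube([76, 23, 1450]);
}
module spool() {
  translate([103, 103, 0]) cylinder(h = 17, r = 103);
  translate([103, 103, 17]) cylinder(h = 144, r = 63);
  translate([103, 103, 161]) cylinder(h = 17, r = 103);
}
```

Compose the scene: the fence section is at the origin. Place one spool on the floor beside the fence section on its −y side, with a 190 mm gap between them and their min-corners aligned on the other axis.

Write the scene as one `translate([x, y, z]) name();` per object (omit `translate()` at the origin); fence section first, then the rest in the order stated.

fence_section();
translate([0, -396, 0]) spool();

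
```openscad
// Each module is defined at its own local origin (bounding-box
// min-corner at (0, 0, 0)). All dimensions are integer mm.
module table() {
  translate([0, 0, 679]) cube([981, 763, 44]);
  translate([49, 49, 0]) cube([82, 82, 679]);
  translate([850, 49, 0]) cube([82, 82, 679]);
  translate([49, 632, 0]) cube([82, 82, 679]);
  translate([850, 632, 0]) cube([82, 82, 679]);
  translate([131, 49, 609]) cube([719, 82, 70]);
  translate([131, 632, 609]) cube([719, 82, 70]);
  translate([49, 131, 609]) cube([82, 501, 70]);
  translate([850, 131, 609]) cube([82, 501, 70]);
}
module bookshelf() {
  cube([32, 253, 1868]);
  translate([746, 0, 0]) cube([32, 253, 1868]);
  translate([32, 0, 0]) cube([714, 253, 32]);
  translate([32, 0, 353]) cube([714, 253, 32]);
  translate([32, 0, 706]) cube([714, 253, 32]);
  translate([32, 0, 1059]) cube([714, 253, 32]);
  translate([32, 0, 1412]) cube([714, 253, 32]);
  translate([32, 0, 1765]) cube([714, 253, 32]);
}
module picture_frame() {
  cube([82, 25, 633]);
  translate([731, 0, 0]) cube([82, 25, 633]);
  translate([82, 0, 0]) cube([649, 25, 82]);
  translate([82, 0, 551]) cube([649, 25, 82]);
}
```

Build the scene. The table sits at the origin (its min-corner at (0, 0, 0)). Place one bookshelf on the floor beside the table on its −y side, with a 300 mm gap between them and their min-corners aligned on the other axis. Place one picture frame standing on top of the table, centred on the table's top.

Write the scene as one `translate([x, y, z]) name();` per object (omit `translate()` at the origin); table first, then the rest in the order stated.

table();
translate([0, -553, 0]) bookshelf();
translate([84, 369, 723]) picture_frame();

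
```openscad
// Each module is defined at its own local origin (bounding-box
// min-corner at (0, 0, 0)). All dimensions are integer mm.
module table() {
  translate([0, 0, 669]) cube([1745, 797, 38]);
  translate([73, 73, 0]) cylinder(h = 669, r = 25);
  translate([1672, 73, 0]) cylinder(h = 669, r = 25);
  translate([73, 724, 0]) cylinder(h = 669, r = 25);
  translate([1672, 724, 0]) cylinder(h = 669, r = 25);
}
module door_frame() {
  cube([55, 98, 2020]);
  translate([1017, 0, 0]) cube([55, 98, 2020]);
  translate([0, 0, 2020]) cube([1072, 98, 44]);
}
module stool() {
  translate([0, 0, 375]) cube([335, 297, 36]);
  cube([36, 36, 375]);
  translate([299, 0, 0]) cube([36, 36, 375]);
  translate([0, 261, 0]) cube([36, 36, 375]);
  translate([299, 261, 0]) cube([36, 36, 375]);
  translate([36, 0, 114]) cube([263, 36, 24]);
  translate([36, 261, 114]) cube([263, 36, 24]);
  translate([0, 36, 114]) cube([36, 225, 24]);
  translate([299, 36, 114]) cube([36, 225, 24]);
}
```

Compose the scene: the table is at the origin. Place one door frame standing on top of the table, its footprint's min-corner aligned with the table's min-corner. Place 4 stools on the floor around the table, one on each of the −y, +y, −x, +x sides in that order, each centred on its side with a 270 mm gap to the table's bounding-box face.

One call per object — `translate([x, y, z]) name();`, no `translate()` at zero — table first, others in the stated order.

table();
translate([0, 0, 707]) door_frame();
translate([705, -567, 0]) stool();
translate([705, 1067, 0]) stool();
translate([-605, 250, 0]) stool();
translate([2015, 250, 0]) stool();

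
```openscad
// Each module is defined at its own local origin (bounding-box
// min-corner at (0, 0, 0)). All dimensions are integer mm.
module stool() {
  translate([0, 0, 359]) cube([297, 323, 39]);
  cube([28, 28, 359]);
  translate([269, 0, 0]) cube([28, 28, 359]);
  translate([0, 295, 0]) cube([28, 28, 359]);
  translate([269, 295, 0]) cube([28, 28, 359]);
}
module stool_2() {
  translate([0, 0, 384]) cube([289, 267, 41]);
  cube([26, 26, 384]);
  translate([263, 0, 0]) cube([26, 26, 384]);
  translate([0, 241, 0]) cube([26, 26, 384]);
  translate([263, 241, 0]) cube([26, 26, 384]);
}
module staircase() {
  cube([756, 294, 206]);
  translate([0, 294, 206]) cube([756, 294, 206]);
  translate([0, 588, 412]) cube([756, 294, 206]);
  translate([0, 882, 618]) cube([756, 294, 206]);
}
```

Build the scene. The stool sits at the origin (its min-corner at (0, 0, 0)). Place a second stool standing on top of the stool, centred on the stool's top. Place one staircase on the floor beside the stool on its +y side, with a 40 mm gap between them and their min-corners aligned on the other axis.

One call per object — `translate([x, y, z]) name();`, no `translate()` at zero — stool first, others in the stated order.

stool();
translate([4, 28, 398]) stool_2();
translate([0, 363, 0]) staircase();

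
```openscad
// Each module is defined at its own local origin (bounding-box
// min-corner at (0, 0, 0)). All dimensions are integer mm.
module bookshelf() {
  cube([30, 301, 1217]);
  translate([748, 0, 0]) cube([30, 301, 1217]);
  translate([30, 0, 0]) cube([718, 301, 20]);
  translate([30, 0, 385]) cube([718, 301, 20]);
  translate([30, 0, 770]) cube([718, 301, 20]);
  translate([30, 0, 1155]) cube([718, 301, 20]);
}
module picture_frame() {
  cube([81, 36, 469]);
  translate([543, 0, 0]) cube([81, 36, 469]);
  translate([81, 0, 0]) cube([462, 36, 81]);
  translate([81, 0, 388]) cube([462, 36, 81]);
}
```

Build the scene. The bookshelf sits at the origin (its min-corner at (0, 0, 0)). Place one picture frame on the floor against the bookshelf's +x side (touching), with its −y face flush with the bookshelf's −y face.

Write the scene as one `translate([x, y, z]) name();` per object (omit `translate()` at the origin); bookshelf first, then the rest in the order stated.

bookshelf();
translate([778, 0, 0]) picture_frame();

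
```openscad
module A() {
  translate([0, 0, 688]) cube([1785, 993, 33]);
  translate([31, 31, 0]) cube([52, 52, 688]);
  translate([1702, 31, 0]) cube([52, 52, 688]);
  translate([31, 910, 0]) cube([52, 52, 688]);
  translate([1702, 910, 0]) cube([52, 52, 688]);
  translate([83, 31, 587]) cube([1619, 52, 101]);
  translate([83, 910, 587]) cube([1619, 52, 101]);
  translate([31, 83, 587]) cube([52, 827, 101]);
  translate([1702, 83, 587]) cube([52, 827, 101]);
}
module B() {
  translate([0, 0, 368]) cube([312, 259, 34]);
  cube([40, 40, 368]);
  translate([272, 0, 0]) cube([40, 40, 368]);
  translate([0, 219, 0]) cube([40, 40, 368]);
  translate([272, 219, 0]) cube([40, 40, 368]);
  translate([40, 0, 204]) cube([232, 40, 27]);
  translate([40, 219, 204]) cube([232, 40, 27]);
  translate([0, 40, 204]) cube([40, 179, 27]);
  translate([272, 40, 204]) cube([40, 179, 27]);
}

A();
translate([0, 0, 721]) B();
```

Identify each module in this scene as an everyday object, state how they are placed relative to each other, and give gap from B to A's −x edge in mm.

The stool's min-x is at 0; the table's min-x is 0; gap = 0 mm.

A is a table. B is a stool. The stool is on top of the table. The gap from the stool to the table's −x edge is 0 mm.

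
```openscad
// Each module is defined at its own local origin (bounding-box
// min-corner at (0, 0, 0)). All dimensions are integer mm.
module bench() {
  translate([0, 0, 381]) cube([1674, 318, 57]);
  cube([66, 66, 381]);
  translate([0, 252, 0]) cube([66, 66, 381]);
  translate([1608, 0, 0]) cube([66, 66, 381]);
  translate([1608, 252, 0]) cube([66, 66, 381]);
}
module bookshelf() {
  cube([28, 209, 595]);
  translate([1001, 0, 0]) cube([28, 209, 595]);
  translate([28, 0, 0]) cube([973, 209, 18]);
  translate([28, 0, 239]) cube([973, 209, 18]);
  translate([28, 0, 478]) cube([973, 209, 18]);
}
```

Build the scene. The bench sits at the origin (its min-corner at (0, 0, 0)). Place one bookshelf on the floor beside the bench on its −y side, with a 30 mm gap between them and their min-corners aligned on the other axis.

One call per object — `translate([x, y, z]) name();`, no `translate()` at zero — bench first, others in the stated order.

bench();
translate([0, -239, 0]) bookshelf();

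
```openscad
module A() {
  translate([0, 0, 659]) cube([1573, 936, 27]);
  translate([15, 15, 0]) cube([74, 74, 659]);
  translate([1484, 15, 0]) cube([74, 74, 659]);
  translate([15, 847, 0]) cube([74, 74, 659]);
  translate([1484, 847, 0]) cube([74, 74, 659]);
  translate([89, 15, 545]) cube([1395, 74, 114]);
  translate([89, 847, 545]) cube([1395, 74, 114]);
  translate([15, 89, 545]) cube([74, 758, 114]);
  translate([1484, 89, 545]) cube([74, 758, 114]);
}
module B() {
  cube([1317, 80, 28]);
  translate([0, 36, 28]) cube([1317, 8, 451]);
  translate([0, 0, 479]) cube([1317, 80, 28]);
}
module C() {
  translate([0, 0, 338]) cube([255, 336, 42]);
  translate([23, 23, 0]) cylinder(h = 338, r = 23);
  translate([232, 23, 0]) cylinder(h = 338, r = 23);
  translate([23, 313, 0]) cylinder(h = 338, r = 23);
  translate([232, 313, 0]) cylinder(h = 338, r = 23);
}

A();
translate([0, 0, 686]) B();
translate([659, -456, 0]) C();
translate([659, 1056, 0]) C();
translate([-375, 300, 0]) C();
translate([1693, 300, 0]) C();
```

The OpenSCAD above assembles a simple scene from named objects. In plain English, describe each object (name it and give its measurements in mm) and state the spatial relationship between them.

A is a table with a 1573×936 mm rectangular top, 27 mm thick, top surface at z = 686 mm, supported by four 74×74 mm square legs, each inset 15 mm from the nearest pair of top edges, running from the floor. Four apron rails, 74 mm thick and 114 mm tall, run between adjacent legs with their top edges flush with the underside of the top and their outer faces flush with the legs' outer faces.

B is an I-beam lying along x, 1317 mm long. Overall section height 507 mm. Two flanges 80 mm wide (y) and 28 mm thick, one on the floor and one at the top; a web 8 mm thick runs between them, centred on the flange width.

C is a four-legged stool. The seat is a 255×336×42 mm slab whose top surface is at z = 380 mm; four round legs, each 46 mm in diameter, run from the floor (z = 0) to the underside of the seat, each leg's axis is inset half a diameter from the nearest pair of seat edges (so the leg's bounding box is flush with the corner).

The I-beam is on top of the table. Four stools sit around the table at the −y, +y, −x, +x sides.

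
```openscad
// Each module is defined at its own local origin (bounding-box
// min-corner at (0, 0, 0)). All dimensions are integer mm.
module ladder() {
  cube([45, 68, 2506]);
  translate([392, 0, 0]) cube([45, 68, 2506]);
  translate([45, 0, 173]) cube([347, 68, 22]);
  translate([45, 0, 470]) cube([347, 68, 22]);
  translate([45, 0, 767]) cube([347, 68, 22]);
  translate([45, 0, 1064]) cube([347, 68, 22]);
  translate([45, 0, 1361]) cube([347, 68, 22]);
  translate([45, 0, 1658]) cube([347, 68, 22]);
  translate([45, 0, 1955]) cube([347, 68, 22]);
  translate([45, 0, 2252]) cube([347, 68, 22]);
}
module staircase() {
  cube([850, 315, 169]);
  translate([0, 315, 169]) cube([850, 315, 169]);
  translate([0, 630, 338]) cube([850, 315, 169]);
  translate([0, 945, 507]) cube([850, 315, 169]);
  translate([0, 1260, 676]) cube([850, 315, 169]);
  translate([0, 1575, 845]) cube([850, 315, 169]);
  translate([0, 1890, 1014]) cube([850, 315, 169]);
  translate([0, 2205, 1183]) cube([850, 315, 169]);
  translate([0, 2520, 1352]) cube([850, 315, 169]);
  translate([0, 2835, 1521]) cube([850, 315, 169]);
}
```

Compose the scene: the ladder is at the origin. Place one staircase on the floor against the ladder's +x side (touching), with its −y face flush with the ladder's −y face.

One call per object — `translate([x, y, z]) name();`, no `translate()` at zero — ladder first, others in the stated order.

ladder();
translate([437, 0, 0]) staircase();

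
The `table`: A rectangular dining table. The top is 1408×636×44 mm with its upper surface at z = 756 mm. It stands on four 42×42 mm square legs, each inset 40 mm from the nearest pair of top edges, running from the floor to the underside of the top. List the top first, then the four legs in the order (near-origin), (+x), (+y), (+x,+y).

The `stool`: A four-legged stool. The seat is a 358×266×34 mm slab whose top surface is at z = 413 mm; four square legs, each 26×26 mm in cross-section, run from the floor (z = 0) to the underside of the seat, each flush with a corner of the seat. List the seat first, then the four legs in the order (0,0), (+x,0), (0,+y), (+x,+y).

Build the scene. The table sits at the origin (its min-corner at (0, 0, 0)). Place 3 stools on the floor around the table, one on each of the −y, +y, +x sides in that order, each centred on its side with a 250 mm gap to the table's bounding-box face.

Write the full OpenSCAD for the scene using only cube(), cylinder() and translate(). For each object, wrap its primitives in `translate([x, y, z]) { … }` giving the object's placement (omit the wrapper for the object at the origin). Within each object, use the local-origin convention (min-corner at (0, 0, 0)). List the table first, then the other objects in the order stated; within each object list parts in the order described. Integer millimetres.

translate([0, 0, 712]) cube([1408, 636, 44]);
translate([40, 40, 0]) cube([42, 42, 712]);
translate([1326, 40, 0]) cube([42, 42, 712]);
translate([40, 554, 0]) cube([42, 42, 712]);
translate([1326, 554, 0]) cube([42, 42, 712]);
translate([525, -516, 0]) {
  translate([0, 0, 379]) cube([358, 266, 34]);
  cube([26, 26, 379]);
  translate([332, 0, 0]) cube([26, 26, 379]);
  translate([0, 240, 0]) cube([26, 26, 379]);
  translate([332, 240, 0]) cube([26, 26, 379]);
}
translate([525, 886, 0]) {
  translate([0, 0, 379]) cube([358, 266, 34]);
  cube([26, 26, 379]);
  translate([332, 0, 0]) cube([26, 26, 379]);
  translate([0, 240, 0]) cube([26, 26, 379]);
  translate([332, 240, 0]) cube([26, 26, 379]);
}
translate([1658, 185, 0]) {
  translate([0, 0, 379]) cube([358, 266, 34]);
  cube([26, 26, 379]);
  translate([332, 0, 0]) cube([26, 26, 379]);
  translate([0, 240, 0]) cube([26, 26, 379]);
  translate([332, 240, 0]) cube([26, 26, 379]);
}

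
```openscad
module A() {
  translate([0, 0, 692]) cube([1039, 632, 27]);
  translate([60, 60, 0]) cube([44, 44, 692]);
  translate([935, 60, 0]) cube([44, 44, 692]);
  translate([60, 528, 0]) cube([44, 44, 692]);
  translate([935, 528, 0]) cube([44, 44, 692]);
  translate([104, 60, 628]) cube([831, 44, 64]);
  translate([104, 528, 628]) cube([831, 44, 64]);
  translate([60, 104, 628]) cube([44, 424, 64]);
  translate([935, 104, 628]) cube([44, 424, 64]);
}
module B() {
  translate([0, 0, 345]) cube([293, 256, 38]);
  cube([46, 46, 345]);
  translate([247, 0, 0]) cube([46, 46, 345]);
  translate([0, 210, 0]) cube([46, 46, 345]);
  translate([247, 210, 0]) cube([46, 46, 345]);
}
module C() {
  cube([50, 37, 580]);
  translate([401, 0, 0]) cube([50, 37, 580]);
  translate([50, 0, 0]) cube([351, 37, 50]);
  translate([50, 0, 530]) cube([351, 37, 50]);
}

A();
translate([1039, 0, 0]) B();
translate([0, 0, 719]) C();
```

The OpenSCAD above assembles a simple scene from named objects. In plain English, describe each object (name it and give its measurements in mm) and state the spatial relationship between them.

A is a table with a 1039×632 mm rectangular top, 27 mm thick, top surface at z = 719 mm, supported by four 44×44 mm square legs, each inset 60 mm from the nearest pair of top edges, running from the floor. Four apron rails, 44 mm thick and 64 mm tall, run between adjacent legs with their top edges flush with the underside of the top and their outer faces flush with the legs' outer faces.

B is a simple wooden stool: a rectangular seat 293 mm (x) by 256 mm (y), 38 mm thick, top face at z = 383 mm, on four square legs, each 46×46 mm in cross-section. The legs rest on z = 0, each flush with a corner of the seat.

C is a rectangular picture frame lying in the x–z plane (depth along y). The opening is 351 mm wide (x) by 480 mm tall (z), surrounded by a border 50 mm wide on all four sides. The frame is 37 mm deep and is made of two full-height vertical stiles with two horizontal rails fitted between them.

The stool is against the table's +x side, with their −y faces flush. The picture frame is on top of the table.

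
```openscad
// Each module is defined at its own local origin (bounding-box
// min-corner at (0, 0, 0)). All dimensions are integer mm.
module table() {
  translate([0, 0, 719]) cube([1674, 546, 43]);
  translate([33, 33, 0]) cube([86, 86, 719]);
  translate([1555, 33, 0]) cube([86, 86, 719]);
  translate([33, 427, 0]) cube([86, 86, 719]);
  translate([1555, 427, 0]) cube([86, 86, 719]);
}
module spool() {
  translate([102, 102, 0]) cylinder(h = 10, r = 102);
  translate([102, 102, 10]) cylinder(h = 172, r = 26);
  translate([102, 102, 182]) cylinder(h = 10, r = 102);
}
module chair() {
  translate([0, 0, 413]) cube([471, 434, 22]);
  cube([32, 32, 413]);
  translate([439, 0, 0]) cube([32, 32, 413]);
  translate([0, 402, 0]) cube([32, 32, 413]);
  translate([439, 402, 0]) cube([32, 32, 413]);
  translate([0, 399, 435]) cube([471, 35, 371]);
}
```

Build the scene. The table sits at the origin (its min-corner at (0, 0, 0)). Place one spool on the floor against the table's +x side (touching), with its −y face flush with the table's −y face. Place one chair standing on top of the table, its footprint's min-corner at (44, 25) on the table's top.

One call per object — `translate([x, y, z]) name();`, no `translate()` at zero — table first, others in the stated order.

table();
translate([1674, 0, 0]) spool();
translate([44, 25, 762]) chair();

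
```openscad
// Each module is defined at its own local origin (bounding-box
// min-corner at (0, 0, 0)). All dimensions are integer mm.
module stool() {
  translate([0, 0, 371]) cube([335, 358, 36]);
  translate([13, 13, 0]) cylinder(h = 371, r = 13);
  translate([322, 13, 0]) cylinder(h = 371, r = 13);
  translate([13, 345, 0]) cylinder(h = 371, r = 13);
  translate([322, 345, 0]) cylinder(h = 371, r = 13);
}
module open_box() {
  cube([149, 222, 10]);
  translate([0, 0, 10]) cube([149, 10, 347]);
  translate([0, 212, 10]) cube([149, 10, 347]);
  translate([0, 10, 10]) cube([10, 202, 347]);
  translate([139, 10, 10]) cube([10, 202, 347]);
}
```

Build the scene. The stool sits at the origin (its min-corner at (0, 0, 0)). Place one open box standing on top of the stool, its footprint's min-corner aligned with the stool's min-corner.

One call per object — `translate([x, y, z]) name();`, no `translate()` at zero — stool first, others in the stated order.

stool();
translate([0, 0, 407]) open_box();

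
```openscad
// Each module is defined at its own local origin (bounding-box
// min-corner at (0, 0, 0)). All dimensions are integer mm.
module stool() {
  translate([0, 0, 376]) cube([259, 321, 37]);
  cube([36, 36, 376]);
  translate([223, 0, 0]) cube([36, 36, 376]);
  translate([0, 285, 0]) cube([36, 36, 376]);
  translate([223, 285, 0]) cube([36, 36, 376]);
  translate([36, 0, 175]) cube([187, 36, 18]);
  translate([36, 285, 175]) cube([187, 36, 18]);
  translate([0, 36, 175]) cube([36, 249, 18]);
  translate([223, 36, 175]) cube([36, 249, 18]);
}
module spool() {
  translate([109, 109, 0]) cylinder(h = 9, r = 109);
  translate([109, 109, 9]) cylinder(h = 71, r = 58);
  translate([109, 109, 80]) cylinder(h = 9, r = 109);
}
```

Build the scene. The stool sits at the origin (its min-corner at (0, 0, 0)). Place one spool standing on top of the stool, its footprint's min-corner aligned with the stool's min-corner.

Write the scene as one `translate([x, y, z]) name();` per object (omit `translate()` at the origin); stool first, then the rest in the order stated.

stool();
translate([0, 0, 413]) spool();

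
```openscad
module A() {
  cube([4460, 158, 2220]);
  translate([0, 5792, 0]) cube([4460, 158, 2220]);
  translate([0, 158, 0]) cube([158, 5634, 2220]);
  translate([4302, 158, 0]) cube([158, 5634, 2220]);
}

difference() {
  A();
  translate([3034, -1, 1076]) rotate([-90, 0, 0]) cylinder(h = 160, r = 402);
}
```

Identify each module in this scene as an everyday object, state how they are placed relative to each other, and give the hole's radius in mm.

The subtracted cylinder has r = 402 mm.

A is a house frame. The house frame has a circular hole through its front wall. The hole's radius is 402 mm.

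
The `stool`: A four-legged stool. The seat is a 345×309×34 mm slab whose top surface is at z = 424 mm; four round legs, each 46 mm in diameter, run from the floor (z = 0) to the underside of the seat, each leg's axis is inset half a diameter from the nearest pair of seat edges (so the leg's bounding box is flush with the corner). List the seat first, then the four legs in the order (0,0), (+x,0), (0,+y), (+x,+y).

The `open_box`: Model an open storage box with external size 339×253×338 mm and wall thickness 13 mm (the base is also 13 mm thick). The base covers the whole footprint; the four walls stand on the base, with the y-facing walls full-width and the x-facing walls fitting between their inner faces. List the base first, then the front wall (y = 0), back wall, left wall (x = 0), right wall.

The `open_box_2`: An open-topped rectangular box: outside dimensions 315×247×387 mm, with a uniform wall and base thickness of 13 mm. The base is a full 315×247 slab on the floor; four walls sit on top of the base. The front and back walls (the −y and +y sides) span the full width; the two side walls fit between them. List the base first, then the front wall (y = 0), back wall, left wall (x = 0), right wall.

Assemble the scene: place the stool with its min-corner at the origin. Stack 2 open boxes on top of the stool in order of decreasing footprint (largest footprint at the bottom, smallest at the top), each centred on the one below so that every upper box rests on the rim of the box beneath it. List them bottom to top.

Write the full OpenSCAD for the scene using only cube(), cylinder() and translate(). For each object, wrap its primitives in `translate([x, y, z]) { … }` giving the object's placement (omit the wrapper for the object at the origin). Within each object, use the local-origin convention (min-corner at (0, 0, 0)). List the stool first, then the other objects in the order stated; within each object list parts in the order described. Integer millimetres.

translate([0, 0, 390]) cube([345, 309, 34]);
translate([23, 23, 0]) cylinder(h = 390, r = 23);
translate([322, 23, 0]) cylinder(h = 390, r = 23);
translate([23, 286, 0]) cylinder(h = 390, r = 23);
translate([322, 286, 0]) cylinder(h = 390, r = 23);
translate([3, 28, 424]) {
  cube([339, 253, 13]);
  translate([0, 0, 13]) cube([339, 13, 325]);
  translate([0, 240, 13]) cube([339, 13, 325]);
  translate([0, 13, 13]) cube([13, 227, 325]);
  translate([326, 13, 13]) cube([13, 227, 325]);
}
translate([15, 31, 762]) {
  cube([315, 247, 13]);
  translate([0, 0, 13]) cube([315, 13, 374]);
  translate([0, 234, 13]) cube([315, 13, 374]);
  translate([0, 13, 13]) cube([13, 221, 374]);
  translate([302, 13, 13]) cube([13, 221, 374]);
}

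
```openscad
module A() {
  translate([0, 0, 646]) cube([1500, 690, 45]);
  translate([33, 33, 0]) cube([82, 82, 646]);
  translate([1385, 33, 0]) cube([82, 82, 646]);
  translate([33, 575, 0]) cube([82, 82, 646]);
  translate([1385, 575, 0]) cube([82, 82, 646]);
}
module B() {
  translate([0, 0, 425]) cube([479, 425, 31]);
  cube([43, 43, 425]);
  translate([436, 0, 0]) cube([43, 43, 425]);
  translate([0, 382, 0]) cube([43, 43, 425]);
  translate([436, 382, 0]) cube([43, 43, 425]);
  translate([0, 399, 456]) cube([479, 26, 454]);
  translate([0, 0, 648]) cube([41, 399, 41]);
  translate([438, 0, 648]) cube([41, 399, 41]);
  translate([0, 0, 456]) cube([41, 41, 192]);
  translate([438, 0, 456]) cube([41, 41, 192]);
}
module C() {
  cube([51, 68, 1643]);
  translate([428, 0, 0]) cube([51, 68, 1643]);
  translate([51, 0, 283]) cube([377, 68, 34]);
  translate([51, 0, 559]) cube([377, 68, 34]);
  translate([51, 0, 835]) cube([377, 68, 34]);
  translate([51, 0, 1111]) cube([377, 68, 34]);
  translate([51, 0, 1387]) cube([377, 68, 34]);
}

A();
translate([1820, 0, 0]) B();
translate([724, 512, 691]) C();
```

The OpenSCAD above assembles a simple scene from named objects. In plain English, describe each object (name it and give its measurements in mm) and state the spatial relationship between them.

A is a table: top 1500 mm (x) × 690 mm (y), 45 mm thick, upper face at z = 691 mm, on four 82×82 mm square legs, each inset 33 mm from the nearest pair of top edges, running from z = 0 to the bottom of the top.

B is a chair: 479×425 mm seat, 31 mm thick, top at z = 456 mm, on four 43 mm square corner legs flush with the seat edges. A 26 mm thick backrest slab spans the full seat width, extending 454 mm above the seat top, its back face flush with the seat's +y edge. Two armrests of 41×41 mm section run along each side from the seat's front edge to the front of the backrest, top faces 233 mm above the seat top and outer faces flush with the seat's x-edges; a 41×41 mm post under the front of each armrest stands on the seat at the front corner.

C is a wooden ladder with two side rails of 51×68 mm section and 1643 mm height, set 479 mm apart overall. Between them run 5 rectangular rungs (68 mm deep, 34 mm thick), front faces flush with the rails' −y face. The bottom of the first rung is 283 mm above the floor and each subsequent rung is 276 mm higher than the one below.

The chair is on the floor beside the table on its +x side. The ladder is on top of the table.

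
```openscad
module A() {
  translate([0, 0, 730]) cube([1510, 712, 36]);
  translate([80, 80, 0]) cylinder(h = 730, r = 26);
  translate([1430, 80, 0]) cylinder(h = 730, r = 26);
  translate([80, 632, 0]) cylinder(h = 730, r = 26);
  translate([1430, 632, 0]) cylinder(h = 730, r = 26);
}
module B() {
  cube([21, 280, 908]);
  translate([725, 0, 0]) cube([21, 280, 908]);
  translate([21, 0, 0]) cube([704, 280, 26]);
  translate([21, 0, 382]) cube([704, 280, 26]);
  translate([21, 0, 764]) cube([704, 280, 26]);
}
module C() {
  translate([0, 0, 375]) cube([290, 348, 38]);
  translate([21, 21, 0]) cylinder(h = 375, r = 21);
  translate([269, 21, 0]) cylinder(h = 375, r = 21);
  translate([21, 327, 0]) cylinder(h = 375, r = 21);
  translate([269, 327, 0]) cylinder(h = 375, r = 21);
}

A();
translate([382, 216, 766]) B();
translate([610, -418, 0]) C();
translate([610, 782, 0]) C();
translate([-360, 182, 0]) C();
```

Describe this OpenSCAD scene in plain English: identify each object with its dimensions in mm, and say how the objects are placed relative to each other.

A is a table: top 1510 mm (x) × 712 mm (y), 36 mm thick, upper face at z = 766 mm, on four round legs of 52 mm diameter, each leg's bounding box inset 54 mm from the nearest pair of top edges, running from z = 0 to the bottom of the top.

B is a bookshelf 746 mm wide overall, 280 mm deep and 908 mm tall. The two sides are 21 mm thick vertical panels. 3 horizontal shelves of 26 mm thickness span between the inner faces of the sides; the lowest shelf sits on the floor and shelves are stacked with a clear vertical gap of 356 mm between each pair.

C is a four-legged stool. The seat is 290×348 mm, 38 mm thick, top at z = 413 mm. It stands on four round legs, each 42 mm in diameter, from z = 0 to the seat underside, each leg's axis is inset half a diameter from the nearest pair of seat edges (so the leg's bounding box is flush with the corner).

The bookshelf is on top of the table, centred. Three stools sit around the table at the −y, +y, −x sides.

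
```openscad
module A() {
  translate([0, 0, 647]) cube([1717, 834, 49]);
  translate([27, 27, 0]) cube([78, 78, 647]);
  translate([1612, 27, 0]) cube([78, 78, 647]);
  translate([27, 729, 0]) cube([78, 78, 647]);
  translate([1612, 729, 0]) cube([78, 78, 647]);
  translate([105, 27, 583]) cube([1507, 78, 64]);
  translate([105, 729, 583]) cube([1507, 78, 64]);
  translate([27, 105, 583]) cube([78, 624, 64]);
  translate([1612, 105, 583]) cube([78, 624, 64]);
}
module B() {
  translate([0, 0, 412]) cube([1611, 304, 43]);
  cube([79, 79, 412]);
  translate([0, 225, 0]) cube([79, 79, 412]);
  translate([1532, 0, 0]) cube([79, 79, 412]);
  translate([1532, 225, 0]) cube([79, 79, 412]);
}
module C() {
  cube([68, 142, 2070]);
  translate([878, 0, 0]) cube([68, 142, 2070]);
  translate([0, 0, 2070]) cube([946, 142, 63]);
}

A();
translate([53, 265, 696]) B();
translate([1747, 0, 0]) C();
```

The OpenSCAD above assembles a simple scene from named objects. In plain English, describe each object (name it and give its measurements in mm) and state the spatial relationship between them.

A is a table with a 1717×834 mm rectangular top, 49 mm thick, top surface at z = 696 mm, supported by four 78×78 mm square legs, each inset 27 mm from the nearest pair of top edges, running from the floor. Four apron rails, 78 mm thick and 64 mm tall, run between adjacent legs with their top edges flush with the underside of the top and their outer faces flush with the legs' outer faces.

B is a bench: a 1611×304 mm seat slab, 43 mm thick, top at z = 455 mm, on four 79×79 mm square legs flush with the seat corners and standing on z = 0.

C is a rectangular door frame: two vertical jambs of 68×142 mm section, 2070 mm tall, with a clear opening 810 mm wide between their inner faces. A header 63 mm tall and 142 mm deep lies on top of the jambs and spans the full outside width.

The bench is on top of the table, centred. The door frame is on the floor beside the table on its +x side.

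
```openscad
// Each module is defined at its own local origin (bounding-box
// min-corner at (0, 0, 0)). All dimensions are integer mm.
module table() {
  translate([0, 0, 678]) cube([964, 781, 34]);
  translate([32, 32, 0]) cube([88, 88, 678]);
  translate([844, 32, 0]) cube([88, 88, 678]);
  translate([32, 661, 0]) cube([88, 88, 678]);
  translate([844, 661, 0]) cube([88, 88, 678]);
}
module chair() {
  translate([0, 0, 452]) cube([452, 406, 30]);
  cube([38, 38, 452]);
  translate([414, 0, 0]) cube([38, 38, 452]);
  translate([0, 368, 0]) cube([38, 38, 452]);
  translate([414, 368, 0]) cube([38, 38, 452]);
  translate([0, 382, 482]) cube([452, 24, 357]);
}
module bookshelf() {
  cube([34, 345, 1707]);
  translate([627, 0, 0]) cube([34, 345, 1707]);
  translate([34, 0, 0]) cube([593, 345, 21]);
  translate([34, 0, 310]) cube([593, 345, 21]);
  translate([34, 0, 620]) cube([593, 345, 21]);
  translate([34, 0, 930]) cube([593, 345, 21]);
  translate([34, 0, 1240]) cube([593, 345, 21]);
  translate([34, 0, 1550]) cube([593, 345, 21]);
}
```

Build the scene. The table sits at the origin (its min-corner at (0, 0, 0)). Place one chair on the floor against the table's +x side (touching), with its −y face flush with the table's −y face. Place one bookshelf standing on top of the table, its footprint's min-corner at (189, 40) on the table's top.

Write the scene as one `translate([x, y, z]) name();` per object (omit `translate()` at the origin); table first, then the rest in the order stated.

table();
translate([964, 0, 0]) chair();
translate([189, 40, 712]) bookshelf();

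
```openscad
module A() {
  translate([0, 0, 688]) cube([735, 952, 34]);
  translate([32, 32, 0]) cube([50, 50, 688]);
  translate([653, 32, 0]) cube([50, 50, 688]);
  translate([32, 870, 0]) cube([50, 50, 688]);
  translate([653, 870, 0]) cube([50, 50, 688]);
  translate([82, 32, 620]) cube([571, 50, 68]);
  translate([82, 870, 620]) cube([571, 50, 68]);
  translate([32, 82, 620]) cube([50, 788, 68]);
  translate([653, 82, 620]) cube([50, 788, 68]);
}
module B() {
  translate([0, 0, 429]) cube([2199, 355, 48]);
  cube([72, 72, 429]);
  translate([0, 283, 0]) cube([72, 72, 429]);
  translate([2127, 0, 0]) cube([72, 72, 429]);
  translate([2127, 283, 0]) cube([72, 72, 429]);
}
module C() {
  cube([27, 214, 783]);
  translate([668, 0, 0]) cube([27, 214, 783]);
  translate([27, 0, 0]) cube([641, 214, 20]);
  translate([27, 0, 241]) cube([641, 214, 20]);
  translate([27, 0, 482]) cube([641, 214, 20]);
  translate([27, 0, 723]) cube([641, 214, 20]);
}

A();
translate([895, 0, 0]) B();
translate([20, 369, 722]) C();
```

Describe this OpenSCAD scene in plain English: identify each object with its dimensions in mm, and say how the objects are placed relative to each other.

A is a table: top 735 mm (x) × 952 mm (y), 34 mm thick, upper face at z = 722 mm, on four 50×50 mm square legs, each inset 32 mm from the nearest pair of top edges, running from z = 0 to the bottom of the top. Four apron rails, 50 mm thick and 68 mm tall, run between adjacent legs with their top edges flush with the underside of the top and their outer faces flush with the legs' outer faces.

B is a bench: a 2199×355 mm seat slab, 48 mm thick, top at z = 477 mm, on four 72×72 mm square legs flush with the seat corners and standing on z = 0.

C is an open bookshelf. Two side panels, each 27 mm thick, 214 mm deep and 783 mm tall, stand 695 mm apart (outside-to-outside). Between them sit 4 shelves, each 20 mm thick and 214 mm deep, spanning the full gap between the sides. The bottom shelf rests on the floor (its underside at z = 0) and the clear gap between one shelf's top and the next shelf's underside is 221 mm.

The bench is on the floor beside the table on its +x side. The bookshelf is on top of the table, centred.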